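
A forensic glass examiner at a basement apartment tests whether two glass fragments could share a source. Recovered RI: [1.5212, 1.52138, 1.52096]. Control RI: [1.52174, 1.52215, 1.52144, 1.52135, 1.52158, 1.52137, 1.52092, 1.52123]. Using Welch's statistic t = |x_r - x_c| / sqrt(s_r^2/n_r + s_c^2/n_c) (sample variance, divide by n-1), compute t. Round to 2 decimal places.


Welch's t-criterion for glass RI comparison:
Recovered mean = sum / n_r = 4.56354 / 3 = 1.52118
Control mean = sum / n_c = 12.17178 / 8 = 1.5214725
Recovered sample variance s_r^2 = 4.44e-08
Control sample variance s_c^2 = 1.3325e-07
Welch SE (unpooled) = sqrt(s_r^2/n_r + s_c^2/n_c) = sqrt(1.48e-08 + 1.66562e-08) = sqrt(3.14562e-08) = 0.000177359
|mean_r - mean_c| = 0.0002925
t = 0.0002925 / 0.000177359 = 1.65

1.65


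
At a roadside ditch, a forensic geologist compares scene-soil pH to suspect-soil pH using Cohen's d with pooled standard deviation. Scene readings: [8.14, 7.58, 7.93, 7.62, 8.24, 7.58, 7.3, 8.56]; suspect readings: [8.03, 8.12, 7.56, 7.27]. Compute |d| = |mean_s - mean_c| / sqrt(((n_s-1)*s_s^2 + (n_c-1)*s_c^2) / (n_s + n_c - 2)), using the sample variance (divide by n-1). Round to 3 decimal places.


Pooled-variance Cohen's d for soil pH comparison:
Scene mean = 62.95 / 8 = 7.86875
Suspect mean = 30.98 / 4 = 7.745
Scene sample variance s_s^2 = 0.17787
Suspect sample variance s_c^2 = 0.160567
Pooled variance = ((n_s-1)*s_s^2 + (n_c-1)*s_c^2) / (n_s + n_c - 2) = 0.172679
Pooled SD = sqrt(0.172679) = 0.415547
Mean difference = 0.12375
|d| = |0.12375| / 0.415547 = 0.298

0.298


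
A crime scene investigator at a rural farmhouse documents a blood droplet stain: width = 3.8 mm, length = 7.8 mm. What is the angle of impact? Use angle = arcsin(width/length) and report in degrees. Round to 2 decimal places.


Blood spatter impact angle calculation:
width / length = 3.8 / 7.8 = 0.487179
angle = arcsin(0.487179)
angle = 29.16 degrees

29.16


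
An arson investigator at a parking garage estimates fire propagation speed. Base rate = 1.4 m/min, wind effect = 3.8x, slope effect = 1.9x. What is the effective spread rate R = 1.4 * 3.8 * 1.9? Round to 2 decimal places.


Fire spread rate calculation:
R = R0 * wind_factor * slope_factor
= 1.4 * 3.8 * 1.9
= 5.32 * 1.9
= 10.11 m/min

10.11


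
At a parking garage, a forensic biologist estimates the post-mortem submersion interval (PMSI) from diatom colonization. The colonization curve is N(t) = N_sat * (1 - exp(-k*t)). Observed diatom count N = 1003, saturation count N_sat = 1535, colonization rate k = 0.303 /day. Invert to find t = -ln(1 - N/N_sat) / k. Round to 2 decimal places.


PMSI from diatom colonization curve:
N / N_sat = 1003 / 1535 = 0.65342
1 - N/N_sat = 0.34658
ln(1 - N/N_sat) = -1.059642
t = -ln(1 - N/N_sat) / k = -(-1.059642) / 0.303 = 3.50 days

3.50


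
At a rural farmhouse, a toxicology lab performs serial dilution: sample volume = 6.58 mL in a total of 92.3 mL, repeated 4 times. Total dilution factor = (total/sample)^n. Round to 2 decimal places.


Dilution factor calculation:
Single dilution = V_total / V_sample = 92.3 / 6.58 ≈ 14.027356
Number of dilutions = 4
Total DF = (92.3 / 6.58)^4 (full precision, rounded at the end) = 38717.14

38717.14


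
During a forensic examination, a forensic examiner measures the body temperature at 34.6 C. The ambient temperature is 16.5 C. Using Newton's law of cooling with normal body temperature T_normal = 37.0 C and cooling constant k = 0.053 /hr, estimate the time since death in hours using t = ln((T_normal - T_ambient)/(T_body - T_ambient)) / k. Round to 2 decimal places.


Using Newton's law of cooling:
t = ln((T_normal - T_ambient) / (T_body - T_ambient)) / k
T_normal - T_ambient = 20.5
T_body - T_ambient = 18.1
Ratio = 1.132597
ln(ratio) = 0.124513
t = 0.124513 / 0.053 = 2.35 hours

2.35


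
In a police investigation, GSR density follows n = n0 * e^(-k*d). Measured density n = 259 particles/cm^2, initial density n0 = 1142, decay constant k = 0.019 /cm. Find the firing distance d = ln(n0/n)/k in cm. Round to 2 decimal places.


GSR distance calculation:
n0/n = 1142 / 259 = 4.409266
ln(n0/n) = 1.483708
d = 1.483708 / 0.019 = 78.09 cm

78.09


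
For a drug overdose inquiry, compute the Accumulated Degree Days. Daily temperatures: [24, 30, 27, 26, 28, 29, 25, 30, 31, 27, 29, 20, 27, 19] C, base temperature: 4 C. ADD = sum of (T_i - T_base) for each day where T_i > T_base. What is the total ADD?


Computing ADD day by day:
Day 1: max(0, 24 - 4) = 20
Day 2: max(0, 30 - 4) = 26
Day 3: max(0, 27 - 4) = 23
Day 4: max(0, 26 - 4) = 22
Day 5: max(0, 28 - 4) = 24
Day 6: max(0, 29 - 4) = 25
Day 7: max(0, 25 - 4) = 21
Day 8: max(0, 30 - 4) = 26
Day 9: max(0, 31 - 4) = 27
Day 10: max(0, 27 - 4) = 23
Day 11: max(0, 29 - 4) = 25
Day 12: max(0, 20 - 4) = 16
Day 13: max(0, 27 - 4) = 23
Day 14: max(0, 19 - 4) = 15
Total ADD = 316

316


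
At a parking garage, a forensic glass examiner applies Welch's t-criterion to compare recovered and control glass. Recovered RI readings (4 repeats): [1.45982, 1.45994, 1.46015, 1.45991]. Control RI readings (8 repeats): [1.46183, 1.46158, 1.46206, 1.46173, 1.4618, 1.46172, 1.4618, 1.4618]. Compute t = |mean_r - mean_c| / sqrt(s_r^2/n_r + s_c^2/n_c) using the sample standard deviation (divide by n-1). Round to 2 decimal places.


Welch's t-criterion for glass RI comparison:
Recovered mean = sum / n_r = 5.83982 / 4 = 1.459955
Control mean = sum / n_c = 11.69432 / 8 = 1.46179
Recovered sample variance s_r^2 = 1.95e-08
Control sample variance s_c^2 = 1.82e-08
Welch SE (unpooled) = sqrt(s_r^2/n_r + s_c^2/n_c) = sqrt(4.875e-09 + 2.275e-09) = sqrt(7.15e-09) = 8.45577e-05
|mean_r - mean_c| = 0.001835
t = 0.001835 / 8.45577e-05 = 21.70

21.70


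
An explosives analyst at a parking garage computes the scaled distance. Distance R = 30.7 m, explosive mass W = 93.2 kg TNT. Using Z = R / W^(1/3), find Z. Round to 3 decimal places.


Scaled distance calculation:
W^(1/3) = 93.2^(1/3) = 4.5339
Z = R / W^(1/3) = 30.7 / 4.5339
Z = 6.771 m/kg^(1/3)

6.771


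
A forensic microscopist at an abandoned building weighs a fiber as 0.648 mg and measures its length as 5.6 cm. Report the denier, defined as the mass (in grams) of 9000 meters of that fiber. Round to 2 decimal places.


Denier calculation:
Mass in grams = 0.648 mg / 1000 = 0.000648 g
Length in meters = 5.6 cm / 100 = 0.056 m
Linear density = mass / length = 0.000648 / 0.056 = 0.01157143 g/m
Denier = (g/m) * 9000 = 0.01157143 * 9000 = 104.14

104.14


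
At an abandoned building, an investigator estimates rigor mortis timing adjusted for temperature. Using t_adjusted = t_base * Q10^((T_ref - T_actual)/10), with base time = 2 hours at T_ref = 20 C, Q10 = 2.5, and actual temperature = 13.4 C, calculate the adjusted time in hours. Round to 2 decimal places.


Rigor mortis time adjustment:
Exponent = (T_ref - T_actual) / 10 = (20 - 13.4) / 10 = 0.66
Q10 factor = 2.5^0.66 = 1.8308
t_adjusted = 2 * 1.8308 = 3.66 hours

3.66


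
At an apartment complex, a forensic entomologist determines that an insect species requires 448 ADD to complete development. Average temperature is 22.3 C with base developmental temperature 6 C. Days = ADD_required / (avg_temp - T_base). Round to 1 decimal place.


Insect development time:
Effective temperature = avg_temp - T_base = 22.3 - 6 = 16.3 C
Days = ADD / effective_temp = 448 / 16.3 = 27.5 days

27.5


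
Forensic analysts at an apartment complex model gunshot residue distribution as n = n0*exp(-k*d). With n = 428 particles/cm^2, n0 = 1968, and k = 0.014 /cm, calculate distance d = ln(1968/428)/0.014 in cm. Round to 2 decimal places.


GSR distance calculation:
n0/n = 1968 / 428 = 4.598131
ln(n0/n) = 1.52565
d = 1.52565 / 0.014 = 108.97 cm

108.97


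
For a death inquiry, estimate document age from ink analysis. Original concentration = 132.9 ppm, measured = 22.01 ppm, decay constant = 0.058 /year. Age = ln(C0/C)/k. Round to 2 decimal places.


Document age estimation:
C0/C = 132.9 / 22.01 = 6.038164
ln(C0/C) = 1.7981
t = 1.7981 / 0.058 = 31.00 years

31.00


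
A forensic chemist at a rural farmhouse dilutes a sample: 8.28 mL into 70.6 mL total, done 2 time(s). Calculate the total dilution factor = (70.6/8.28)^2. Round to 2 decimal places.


Dilution factor calculation:
Single dilution = V_total / V_sample = 70.6 / 8.28 ≈ 8.52657
Number of dilutions = 2
Total DF = (70.6 / 8.28)^2 (full precision, rounded at the end) = 72.70

72.70


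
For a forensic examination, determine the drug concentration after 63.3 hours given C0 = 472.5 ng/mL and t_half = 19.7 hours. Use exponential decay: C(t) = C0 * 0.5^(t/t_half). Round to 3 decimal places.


Drug concentration decay:
Number of half-lives = t / t_half = 63.3 / 19.7 = 3.213198
Decay factor = 0.5^3.213198 = 0.10782787
C(t) = 472.5 * 0.10782787 = 50.949 ng/mL

50.949


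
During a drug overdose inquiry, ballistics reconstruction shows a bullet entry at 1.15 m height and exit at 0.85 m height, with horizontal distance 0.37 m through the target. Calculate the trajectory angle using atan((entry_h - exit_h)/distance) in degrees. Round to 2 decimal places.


Bullet trajectory angle:
Height difference = 1.15 - 0.85 = 0.3 m
angle = atan(0.3 / 0.37)
angle = atan(0.810811)
angle = 39.04 degrees

39.04


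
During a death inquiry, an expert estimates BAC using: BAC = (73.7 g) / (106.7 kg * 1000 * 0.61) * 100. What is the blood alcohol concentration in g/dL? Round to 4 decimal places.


Applying the Widmark formula:
BAC = (dose_g / (body_wt * 1000 * r)) * 100
Denominator = 106.7 * 1000 * 0.61 = 65087
BAC = (73.7 / 65087) * 100
BAC = 0.1132 g/dL

0.1132


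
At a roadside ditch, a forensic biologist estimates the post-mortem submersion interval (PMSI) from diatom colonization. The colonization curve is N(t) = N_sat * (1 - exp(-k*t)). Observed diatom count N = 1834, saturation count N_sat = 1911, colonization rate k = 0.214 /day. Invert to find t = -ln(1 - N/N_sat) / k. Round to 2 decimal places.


PMSI from diatom colonization curve:
N / N_sat = 1834 / 1911 = 0.959707
1 - N/N_sat = 0.040293
ln(1 - N/N_sat) = -3.211578
t = -ln(1 - N/N_sat) / k = -(-3.211578) / 0.214 = 15.01 days

15.01


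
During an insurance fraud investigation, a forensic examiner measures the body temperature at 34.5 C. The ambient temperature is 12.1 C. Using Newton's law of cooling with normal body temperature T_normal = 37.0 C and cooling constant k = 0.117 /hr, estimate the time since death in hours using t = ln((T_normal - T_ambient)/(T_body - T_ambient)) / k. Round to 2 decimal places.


Using Newton's law of cooling:
t = ln((T_normal - T_ambient) / (T_body - T_ambient)) / k
T_normal - T_ambient = 24.9
T_body - T_ambient = 22.4
Ratio = 1.111607
ln(ratio) = 0.105807
t = 0.105807 / 0.117 = 0.90 hours

0.90


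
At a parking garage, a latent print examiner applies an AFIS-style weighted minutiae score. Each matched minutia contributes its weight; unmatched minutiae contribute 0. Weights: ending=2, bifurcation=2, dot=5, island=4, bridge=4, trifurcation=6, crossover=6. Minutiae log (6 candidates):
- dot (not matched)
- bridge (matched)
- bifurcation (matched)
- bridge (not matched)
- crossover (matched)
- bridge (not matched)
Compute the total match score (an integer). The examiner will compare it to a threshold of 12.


Weighted minutiae match score:
  dot: not matched, +0
  bridge: matched, +4 (running total 4)
  bifurcation: matched, +2 (running total 6)
  bridge: not matched, +0
  crossover: matched, +6 (running total 12)
  bridge: not matched, +0
Total score = 12
Threshold = 12; verdict = identification

12


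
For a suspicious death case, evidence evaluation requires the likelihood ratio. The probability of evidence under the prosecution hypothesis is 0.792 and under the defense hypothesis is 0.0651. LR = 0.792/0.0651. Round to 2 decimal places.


Likelihood ratio calculation:
LR = P(E|Hp) / P(E|Hd)
LR = 0.792 / 0.0651
LR = 12.17

12.17


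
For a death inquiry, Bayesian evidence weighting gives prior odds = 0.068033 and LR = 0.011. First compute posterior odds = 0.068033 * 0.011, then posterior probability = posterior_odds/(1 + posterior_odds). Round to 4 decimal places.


Bayesian evidence evaluation:
Posterior odds = prior_odds * LR = 0.068033 * 0.011 = 0.000748363
Posterior probability = posterior_odds / (1 + posterior_odds)
= 0.000748363 / (1 + 0.000748363)
= 0.000748363 / 1.000748363
= 0.0007

0.0007


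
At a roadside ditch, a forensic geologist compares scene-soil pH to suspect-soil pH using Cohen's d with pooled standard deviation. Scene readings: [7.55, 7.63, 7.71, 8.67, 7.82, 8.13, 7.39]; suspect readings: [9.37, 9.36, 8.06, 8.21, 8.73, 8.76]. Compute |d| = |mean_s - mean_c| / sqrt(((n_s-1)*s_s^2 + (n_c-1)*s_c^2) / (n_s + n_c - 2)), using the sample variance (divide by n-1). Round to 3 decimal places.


Pooled-variance Cohen's d for soil pH comparison:
Scene mean = 54.9 / 7 = 7.842857
Suspect mean = 52.49 / 6 = 8.748333
Scene sample variance s_s^2 = 0.186824
Suspect sample variance s_c^2 = 0.304937
Pooled variance = ((n_s-1)*s_s^2 + (n_c-1)*s_c^2) / (n_s + n_c - 2) = 0.240511
Pooled SD = sqrt(0.240511) = 0.490419
Mean difference = -0.905476
|d| = |-0.905476| / 0.490419 = 1.846

1.846


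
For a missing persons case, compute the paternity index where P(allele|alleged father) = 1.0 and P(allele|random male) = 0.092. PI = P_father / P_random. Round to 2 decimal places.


Paternity Index calculation:
PI = P(allele|father) / P(allele|random)
PI = 1.0 / 0.092
PI = 10.87

10.87


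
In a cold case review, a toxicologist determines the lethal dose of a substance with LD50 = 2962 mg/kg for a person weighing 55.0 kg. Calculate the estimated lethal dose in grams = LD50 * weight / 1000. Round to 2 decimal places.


Lethal dose calculation:
Lethal dose = LD50 * body_weight / 1000
= 2962 * 55.0 / 1000
= 162910 / 1000
= 162.91 g

162.91


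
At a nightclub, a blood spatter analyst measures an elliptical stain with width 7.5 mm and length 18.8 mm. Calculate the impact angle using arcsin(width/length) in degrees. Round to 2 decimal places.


Blood spatter impact angle calculation:
width / length = 7.5 / 18.8 = 0.398936
angle = arcsin(0.398936)
angle = 23.51 degrees

23.51


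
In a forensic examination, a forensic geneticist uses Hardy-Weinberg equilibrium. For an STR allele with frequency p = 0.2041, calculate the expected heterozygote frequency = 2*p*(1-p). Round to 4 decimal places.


Hardy-Weinberg heterozygote frequency:
q = 1 - p = 1 - 0.2041 = 0.7959
2pq = 2 * 0.2041 * 0.7959 = 0.3249

0.3249


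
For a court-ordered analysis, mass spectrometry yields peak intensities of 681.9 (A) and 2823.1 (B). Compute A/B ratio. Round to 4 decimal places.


Spectral peak ratio:
Peak A = 681.9 counts
Peak B = 2823.1 counts
Ratio = 681.9 / 2823.1 = 0.2415

0.2415


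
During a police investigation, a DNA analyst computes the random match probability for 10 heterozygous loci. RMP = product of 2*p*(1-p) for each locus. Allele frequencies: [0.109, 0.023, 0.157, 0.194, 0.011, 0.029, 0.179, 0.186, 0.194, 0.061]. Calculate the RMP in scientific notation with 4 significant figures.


Computing RMP for 10 loci:
Locus 1: 2 * 0.109 * 0.891 = 0.194238
Locus 2: 2 * 0.023 * 0.977 = 0.044942
Locus 3: 2 * 0.157 * 0.843 = 0.264702
Locus 4: 2 * 0.194 * 0.806 = 0.312728
Locus 5: 2 * 0.011 * 0.989 = 0.021758
Locus 6: 2 * 0.029 * 0.971 = 0.056318
Locus 7: 2 * 0.179 * 0.821 = 0.293918
Locus 8: 2 * 0.186 * 0.814 = 0.302808
Locus 9: 2 * 0.194 * 0.806 = 0.312728
Locus 10: 2 * 0.061 * 0.939 = 0.114558
RMP = 2.823e-09

2.823e-09


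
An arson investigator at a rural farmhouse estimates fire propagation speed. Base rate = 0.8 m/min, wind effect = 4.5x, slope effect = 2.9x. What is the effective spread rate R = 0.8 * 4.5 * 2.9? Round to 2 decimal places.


Fire spread rate calculation:
R = R0 * wind_factor * slope_factor
= 0.8 * 4.5 * 2.9
= 3.6 * 2.9
= 10.44 m/min

10.44


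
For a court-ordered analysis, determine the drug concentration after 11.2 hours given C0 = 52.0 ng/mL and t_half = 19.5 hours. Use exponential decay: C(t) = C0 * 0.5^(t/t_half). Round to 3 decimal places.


Drug concentration decay:
Number of half-lives = t / t_half = 11.2 / 19.5 = 0.574359
Decay factor = 0.5^0.574359 = 0.67158458
C(t) = 52.0 * 0.67158458 = 34.922 ng/mL

34.922


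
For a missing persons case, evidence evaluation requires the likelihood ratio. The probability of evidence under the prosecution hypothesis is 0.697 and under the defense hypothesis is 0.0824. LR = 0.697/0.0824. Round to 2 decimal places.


Likelihood ratio calculation:
LR = P(E|Hp) / P(E|Hd)
LR = 0.697 / 0.0824
LR = 8.46

8.46


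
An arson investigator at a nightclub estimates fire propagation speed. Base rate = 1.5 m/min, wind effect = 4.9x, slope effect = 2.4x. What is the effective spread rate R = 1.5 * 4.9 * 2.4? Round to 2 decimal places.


Fire spread rate calculation:
R = R0 * wind_factor * slope_factor
= 1.5 * 4.9 * 2.4
= 7.35 * 2.4
= 17.64 m/min

17.64


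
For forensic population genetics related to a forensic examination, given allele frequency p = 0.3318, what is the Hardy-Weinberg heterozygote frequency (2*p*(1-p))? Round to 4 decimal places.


Hardy-Weinberg heterozygote frequency:
q = 1 - p = 1 - 0.3318 = 0.6682
2pq = 2 * 0.3318 * 0.6682 = 0.4434

0.4434


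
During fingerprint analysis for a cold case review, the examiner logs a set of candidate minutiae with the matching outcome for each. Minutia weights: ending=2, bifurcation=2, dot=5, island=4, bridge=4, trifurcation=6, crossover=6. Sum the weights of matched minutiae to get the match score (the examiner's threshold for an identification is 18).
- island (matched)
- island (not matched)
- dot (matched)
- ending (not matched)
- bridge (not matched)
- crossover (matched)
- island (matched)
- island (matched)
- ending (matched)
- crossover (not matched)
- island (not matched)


Weighted minutiae match score:
  island: matched, +4 (running total 4)
  island: not matched, +0
  dot: matched, +5 (running total 9)
  ending: not matched, +0
  bridge: not matched, +0
  crossover: matched, +6 (running total 15)
  island: matched, +4 (running total 19)
  island: matched, +4 (running total 23)
  ending: matched, +2 (running total 25)
  crossover: not matched, +0
  island: not matched, +0
Total score = 25
Threshold = 18; verdict = identification

25


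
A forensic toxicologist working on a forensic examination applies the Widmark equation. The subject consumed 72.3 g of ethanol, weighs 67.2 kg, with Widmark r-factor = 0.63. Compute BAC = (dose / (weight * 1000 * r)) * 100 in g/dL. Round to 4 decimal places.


Applying the Widmark formula:
BAC = (dose_g / (body_wt * 1000 * r)) * 100
Denominator = 67.2 * 1000 * 0.63 = 42336
BAC = (72.3 / 42336) * 100
BAC = 0.1708 g/dL

0.1708


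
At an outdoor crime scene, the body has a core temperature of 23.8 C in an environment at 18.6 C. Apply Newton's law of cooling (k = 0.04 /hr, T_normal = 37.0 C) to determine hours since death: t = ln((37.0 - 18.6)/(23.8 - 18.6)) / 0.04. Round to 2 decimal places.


Using Newton's law of cooling:
t = ln((T_normal - T_ambient) / (T_body - T_ambient)) / k
T_normal - T_ambient = 18.4
T_body - T_ambient = 5.2
Ratio = 3.538462
ln(ratio) = 1.263692
t = 1.263692 / 0.04 = 31.59 hours

31.59


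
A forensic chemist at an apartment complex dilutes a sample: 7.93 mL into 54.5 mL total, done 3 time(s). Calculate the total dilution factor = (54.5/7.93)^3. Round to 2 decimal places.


Dilution factor calculation:
Single dilution = V_total / V_sample = 54.5 / 7.93 ≈ 6.872636
Number of dilutions = 3
Total DF = (54.5 / 7.93)^3 (full precision, rounded at the end) = 324.62

324.62


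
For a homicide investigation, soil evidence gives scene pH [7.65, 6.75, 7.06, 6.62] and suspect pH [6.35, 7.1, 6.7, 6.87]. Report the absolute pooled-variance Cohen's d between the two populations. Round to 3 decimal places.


Pooled-variance Cohen's d for soil pH comparison:
Scene mean = 28.08 / 4 = 7.02
Suspect mean = 27.02 / 4 = 6.755
Scene sample variance s_s^2 = 0.210467
Suspect sample variance s_c^2 = 0.099767
Pooled variance = ((n_s-1)*s_s^2 + (n_c-1)*s_c^2) / (n_s + n_c - 2) = 0.155117
Pooled SD = sqrt(0.155117) = 0.393849
Mean difference = 0.265
|d| = |0.265| / 0.393849 = 0.673

0.673


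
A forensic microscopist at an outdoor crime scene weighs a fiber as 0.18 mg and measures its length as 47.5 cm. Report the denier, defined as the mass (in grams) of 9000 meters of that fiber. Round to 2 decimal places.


Denier calculation:
Mass in grams = 0.18 mg / 1000 = 0.00018 g
Length in meters = 47.5 cm / 100 = 0.475 m
Linear density = mass / length = 0.00018 / 0.475 = 0.00037895 g/m
Denier = (g/m) * 9000 = 0.00037895 * 9000 = 3.41

3.41


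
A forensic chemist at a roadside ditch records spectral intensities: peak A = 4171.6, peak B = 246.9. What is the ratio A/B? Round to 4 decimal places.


Spectral peak ratio:
Peak A = 4171.6 counts
Peak B = 246.9 counts
Ratio = 4171.6 / 246.9 = 16.8959

16.8959


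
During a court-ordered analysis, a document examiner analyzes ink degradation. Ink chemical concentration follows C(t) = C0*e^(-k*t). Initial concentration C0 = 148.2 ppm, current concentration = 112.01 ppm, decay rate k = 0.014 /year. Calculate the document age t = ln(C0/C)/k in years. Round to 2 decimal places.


Document age estimation:
C0/C = 148.2 / 112.01 = 1.323096
ln(C0/C) = 0.279974
t = 0.279974 / 0.014 = 20.00 years

20.00


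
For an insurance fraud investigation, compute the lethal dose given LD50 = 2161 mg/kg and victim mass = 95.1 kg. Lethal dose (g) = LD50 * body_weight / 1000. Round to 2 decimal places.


Lethal dose calculation:
Lethal dose = LD50 * body_weight / 1000
= 2161 * 95.1 / 1000
= 205511.1 / 1000
= 205.51 g

205.51


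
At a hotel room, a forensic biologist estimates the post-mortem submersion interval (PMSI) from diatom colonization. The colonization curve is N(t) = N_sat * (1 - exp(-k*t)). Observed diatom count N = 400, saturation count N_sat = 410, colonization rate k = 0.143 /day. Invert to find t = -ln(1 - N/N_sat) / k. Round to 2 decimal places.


PMSI from diatom colonization curve:
N / N_sat = 400 / 410 = 0.97561
1 - N/N_sat = 0.02439
ln(1 - N/N_sat) = -3.713582
t = -ln(1 - N/N_sat) / k = -(-3.713582) / 0.143 = 25.97 days

25.97


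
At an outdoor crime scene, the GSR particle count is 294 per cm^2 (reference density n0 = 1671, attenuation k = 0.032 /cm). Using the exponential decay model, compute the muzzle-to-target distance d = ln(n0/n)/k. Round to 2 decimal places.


GSR distance calculation:
n0/n = 1671 / 294 = 5.683673
ln(n0/n) = 1.737598
d = 1.737598 / 0.032 = 54.30 cm

54.30


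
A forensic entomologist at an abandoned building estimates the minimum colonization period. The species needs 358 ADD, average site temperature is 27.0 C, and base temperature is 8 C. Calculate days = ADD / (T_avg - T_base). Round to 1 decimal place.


Insect development time:
Effective temperature = avg_temp - T_base = 27.0 - 8 = 19.0 C
Days = ADD / effective_temp = 358 / 19.0 = 18.8 days

18.8


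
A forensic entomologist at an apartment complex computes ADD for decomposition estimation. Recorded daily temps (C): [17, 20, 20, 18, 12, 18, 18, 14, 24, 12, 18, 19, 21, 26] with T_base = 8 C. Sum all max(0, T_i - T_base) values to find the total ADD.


Computing ADD day by day:
Day 1: max(0, 17 - 8) = 9
Day 2: max(0, 20 - 8) = 12
Day 3: max(0, 20 - 8) = 12
Day 4: max(0, 18 - 8) = 10
Day 5: max(0, 12 - 8) = 4
Day 6: max(0, 18 - 8) = 10
Day 7: max(0, 18 - 8) = 10
Day 8: max(0, 14 - 8) = 6
Day 9: max(0, 24 - 8) = 16
Day 10: max(0, 12 - 8) = 4
Day 11: max(0, 18 - 8) = 10
Day 12: max(0, 19 - 8) = 11
Day 13: max(0, 21 - 8) = 13
Day 14: max(0, 26 - 8) = 18
Total ADD = 145

145


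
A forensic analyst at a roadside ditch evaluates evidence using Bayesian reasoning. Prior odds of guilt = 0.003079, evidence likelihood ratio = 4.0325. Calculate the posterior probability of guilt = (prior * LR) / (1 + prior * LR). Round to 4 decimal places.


Bayesian evidence evaluation:
Posterior odds = prior_odds * LR = 0.003079 * 4.0325 = 0.01241607
Posterior probability = posterior_odds / (1 + posterior_odds)
= 0.01241607 / (1 + 0.01241607)
= 0.01241607 / 1.01241607
= 0.0123

0.0123


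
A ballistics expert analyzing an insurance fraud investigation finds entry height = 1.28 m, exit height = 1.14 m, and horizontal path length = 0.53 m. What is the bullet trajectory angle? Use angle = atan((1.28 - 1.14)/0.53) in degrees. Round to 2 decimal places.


Bullet trajectory angle:
Height difference = 1.28 - 1.14 = 0.14 m
angle = atan(0.14 / 0.53)
angle = atan(0.264151)
angle = 14.80 degrees

14.80


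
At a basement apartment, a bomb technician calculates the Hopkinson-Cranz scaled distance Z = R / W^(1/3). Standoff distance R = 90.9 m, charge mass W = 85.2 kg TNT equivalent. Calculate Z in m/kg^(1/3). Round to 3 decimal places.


Scaled distance calculation:
W^(1/3) = 85.2^(1/3) = 4.400275
Z = R / W^(1/3) = 90.9 / 4.400275
Z = 20.658 m/kg^(1/3)

20.658


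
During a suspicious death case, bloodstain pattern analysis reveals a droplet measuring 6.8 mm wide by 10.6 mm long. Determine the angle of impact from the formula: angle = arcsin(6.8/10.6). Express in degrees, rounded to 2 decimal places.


Blood spatter impact angle calculation:
width / length = 6.8 / 10.6 = 0.641509
angle = arcsin(0.641509)
angle = 39.90 degrees

39.90


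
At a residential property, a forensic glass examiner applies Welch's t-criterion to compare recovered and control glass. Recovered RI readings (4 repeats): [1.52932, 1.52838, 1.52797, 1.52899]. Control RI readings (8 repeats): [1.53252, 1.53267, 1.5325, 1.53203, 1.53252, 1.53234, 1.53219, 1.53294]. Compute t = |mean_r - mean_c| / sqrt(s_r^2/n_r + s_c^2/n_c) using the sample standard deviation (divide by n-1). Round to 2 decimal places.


Welch's t-criterion for glass RI comparison:
Recovered mean = sum / n_r = 6.11466 / 4 = 1.528665
Control mean = sum / n_c = 12.25971 / 8 = 1.5324638
Recovered sample variance s_r^2 = 3.663e-07
Control sample variance s_c^2 = 7.93411e-08
Welch SE (unpooled) = sqrt(s_r^2/n_r + s_c^2/n_c) = sqrt(9.1575e-08 + 9.91763e-09) = sqrt(1.01493e-07) = 0.00031858
|mean_r - mean_c| = 0.00379875
t = 0.00379875 / 0.00031858 = 11.92

11.92


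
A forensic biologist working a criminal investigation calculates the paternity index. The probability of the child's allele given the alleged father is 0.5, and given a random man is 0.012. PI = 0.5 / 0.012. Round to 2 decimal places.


Paternity Index calculation:
PI = P(allele|father) / P(allele|random)
PI = 0.5 / 0.012
PI = 41.67

41.67


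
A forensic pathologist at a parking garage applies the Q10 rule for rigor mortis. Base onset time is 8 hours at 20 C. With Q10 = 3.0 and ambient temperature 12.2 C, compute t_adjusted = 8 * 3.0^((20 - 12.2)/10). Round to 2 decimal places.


Rigor mortis time adjustment:
Exponent = (T_ref - T_actual) / 10 = (20 - 12.2) / 10 = 0.78
Q10 factor = 3.0^0.78 = 2.35589
t_adjusted = 8 * 2.35589 = 18.85 hours

18.85


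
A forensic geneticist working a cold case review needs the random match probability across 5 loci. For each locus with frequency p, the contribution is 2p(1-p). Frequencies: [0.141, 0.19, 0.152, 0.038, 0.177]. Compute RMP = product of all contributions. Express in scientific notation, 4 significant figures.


Computing RMP for 5 loci:
Locus 1: 2 * 0.141 * 0.859 = 0.242238
Locus 2: 2 * 0.19 * 0.81 = 0.3078
Locus 3: 2 * 0.152 * 0.848 = 0.257792
Locus 4: 2 * 0.038 * 0.962 = 0.073112
Locus 5: 2 * 0.177 * 0.823 = 0.291342
RMP = 4.094e-04

4.094e-04


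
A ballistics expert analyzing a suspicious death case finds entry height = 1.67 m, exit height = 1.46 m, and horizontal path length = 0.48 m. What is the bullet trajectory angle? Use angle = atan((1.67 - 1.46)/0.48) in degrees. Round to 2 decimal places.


Bullet trajectory angle:
Height difference = 1.67 - 1.46 = 0.21 m
angle = atan(0.21 / 0.48)
angle = atan(0.4375)
angle = 23.63 degrees

23.63


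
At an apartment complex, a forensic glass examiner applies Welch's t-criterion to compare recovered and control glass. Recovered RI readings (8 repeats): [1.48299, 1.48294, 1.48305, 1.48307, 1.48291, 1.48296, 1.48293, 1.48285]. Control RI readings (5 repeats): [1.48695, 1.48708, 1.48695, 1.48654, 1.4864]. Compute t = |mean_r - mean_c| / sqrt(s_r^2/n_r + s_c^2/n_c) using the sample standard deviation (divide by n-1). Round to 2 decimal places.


Welch's t-criterion for glass RI comparison:
Recovered mean = sum / n_r = 11.8637 / 8 = 1.4829625
Control mean = sum / n_c = 7.43392 / 5 = 1.486784
Recovered sample variance s_r^2 = 5.27857e-09
Control sample variance s_c^2 = 8.743e-08
Welch SE (unpooled) = sqrt(s_r^2/n_r + s_c^2/n_c) = sqrt(6.59821e-10 + 1.7486e-08) = sqrt(1.81458e-08) = 0.000134706
|mean_r - mean_c| = 0.0038215
t = 0.0038215 / 0.000134706 = 28.37

28.37


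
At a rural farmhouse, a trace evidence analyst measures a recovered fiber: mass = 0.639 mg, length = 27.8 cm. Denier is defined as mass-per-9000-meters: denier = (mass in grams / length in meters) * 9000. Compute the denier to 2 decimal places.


Denier calculation:
Mass in grams = 0.639 mg / 1000 = 0.000639 g
Length in meters = 27.8 cm / 100 = 0.278 m
Linear density = mass / length = 0.000639 / 0.278 = 0.00229856 g/m
Denier = (g/m) * 9000 = 0.00229856 * 9000 = 20.69

20.69


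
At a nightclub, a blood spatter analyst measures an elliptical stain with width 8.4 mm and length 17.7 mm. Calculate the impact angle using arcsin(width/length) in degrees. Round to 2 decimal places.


Blood spatter impact angle calculation:
width / length = 8.4 / 17.7 = 0.474576
angle = arcsin(0.474576)
angle = 28.33 degrees

28.33


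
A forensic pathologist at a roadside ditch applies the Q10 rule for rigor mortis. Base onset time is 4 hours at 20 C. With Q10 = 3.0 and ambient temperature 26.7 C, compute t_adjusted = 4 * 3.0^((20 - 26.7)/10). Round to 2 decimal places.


Rigor mortis time adjustment:
Exponent = (T_ref - T_actual) / 10 = (20 - 26.7) / 10 = -0.67
Q10 factor = 3.0^-0.67 = 0.47899
t_adjusted = 4 * 0.47899 = 1.92 hours

1.92


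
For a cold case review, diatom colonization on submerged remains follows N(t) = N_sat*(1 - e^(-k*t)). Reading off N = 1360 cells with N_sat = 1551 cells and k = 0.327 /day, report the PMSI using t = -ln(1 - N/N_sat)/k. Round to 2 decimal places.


PMSI from diatom colonization curve:
N / N_sat = 1360 / 1551 = 0.876854
1 - N/N_sat = 0.123146
ln(1 - N/N_sat) = -2.094385
t = -ln(1 - N/N_sat) / k = -(-2.094385) / 0.327 = 6.40 days

6.40


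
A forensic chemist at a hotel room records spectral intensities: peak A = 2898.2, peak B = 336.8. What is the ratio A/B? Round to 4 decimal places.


Spectral peak ratio:
Peak A = 2898.2 counts
Peak B = 336.8 counts
Ratio = 2898.2 / 336.8 = 8.6051

8.6051


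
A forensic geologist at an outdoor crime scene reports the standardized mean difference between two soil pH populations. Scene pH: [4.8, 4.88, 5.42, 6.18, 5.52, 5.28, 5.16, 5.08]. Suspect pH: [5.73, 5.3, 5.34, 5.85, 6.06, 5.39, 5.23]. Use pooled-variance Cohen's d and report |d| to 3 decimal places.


Pooled-variance Cohen's d for soil pH comparison:
Scene mean = 42.32 / 8 = 5.29
Suspect mean = 38.9 / 7 = 5.557143
Scene sample variance s_s^2 = 0.190171
Suspect sample variance s_c^2 = 0.10279
Pooled variance = ((n_s-1)*s_s^2 + (n_c-1)*s_c^2) / (n_s + n_c - 2) = 0.149842
Pooled SD = sqrt(0.149842) = 0.387094
Mean difference = -0.267143
|d| = |-0.267143| / 0.387094 = 0.690

0.690


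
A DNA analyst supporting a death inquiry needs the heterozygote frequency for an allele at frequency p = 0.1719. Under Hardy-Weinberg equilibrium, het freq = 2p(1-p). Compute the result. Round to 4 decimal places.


Hardy-Weinberg heterozygote frequency:
q = 1 - p = 1 - 0.1719 = 0.8281
2pq = 2 * 0.1719 * 0.8281 = 0.2847

0.2847


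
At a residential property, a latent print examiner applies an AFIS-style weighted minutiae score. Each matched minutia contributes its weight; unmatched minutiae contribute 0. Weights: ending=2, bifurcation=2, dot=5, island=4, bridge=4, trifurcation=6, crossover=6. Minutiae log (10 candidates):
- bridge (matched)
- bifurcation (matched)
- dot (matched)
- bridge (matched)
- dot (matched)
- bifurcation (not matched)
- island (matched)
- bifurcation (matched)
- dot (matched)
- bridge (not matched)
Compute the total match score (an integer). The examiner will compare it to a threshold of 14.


Weighted minutiae match score:
  bridge: matched, +4 (running total 4)
  bifurcation: matched, +2 (running total 6)
  dot: matched, +5 (running total 11)
  bridge: matched, +4 (running total 15)
  dot: matched, +5 (running total 20)
  bifurcation: not matched, +0
  island: matched, +4 (running total 24)
  bifurcation: matched, +2 (running total 26)
  dot: matched, +5 (running total 31)
  bridge: not matched, +0
Total score = 31
Threshold = 14; verdict = identification

31


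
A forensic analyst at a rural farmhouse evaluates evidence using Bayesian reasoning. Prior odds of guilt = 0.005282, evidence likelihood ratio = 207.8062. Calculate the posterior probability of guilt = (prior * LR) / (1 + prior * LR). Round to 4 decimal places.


Bayesian evidence evaluation:
Posterior odds = prior_odds * LR = 0.005282 * 207.8062 = 1.097632
Posterior probability = posterior_odds / (1 + posterior_odds)
= 1.097632 / (1 + 1.097632)
= 1.097632 / 2.097632
= 0.5233

0.5233


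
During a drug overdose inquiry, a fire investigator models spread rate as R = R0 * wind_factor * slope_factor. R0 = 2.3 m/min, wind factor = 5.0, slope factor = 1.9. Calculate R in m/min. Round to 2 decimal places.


Fire spread rate calculation:
R = R0 * wind_factor * slope_factor
= 2.3 * 5.0 * 1.9
= 11.5 * 1.9
= 21.85 m/min

21.85


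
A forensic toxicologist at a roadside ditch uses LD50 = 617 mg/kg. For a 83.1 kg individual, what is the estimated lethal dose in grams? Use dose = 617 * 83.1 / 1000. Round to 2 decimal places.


Lethal dose calculation:
Lethal dose = LD50 * body_weight / 1000
= 617 * 83.1 / 1000
= 51272.7 / 1000
= 51.27 g

51.27


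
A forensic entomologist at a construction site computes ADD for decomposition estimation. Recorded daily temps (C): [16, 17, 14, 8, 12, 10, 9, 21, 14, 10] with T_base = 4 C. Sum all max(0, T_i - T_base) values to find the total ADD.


Computing ADD day by day:
Day 1: max(0, 16 - 4) = 12
Day 2: max(0, 17 - 4) = 13
Day 3: max(0, 14 - 4) = 10
Day 4: max(0, 8 - 4) = 4
Day 5: max(0, 12 - 4) = 8
Day 6: max(0, 10 - 4) = 6
Day 7: max(0, 9 - 4) = 5
Day 8: max(0, 21 - 4) = 17
Day 9: max(0, 14 - 4) = 10
Day 10: max(0, 10 - 4) = 6
Total ADD = 91

91


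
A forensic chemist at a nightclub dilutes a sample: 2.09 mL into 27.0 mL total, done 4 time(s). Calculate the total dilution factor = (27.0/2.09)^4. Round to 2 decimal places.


Dilution factor calculation:
Single dilution = V_total / V_sample = 27.0 / 2.09 ≈ 12.91866
Number of dilutions = 4
Total DF = (27.0 / 2.09)^4 (full precision, rounded at the end) = 27852.87

27852.87


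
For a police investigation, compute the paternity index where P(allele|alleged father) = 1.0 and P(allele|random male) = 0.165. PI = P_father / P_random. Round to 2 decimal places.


Paternity Index calculation:
PI = P(allele|father) / P(allele|random)
PI = 1.0 / 0.165
PI = 6.06

6.06


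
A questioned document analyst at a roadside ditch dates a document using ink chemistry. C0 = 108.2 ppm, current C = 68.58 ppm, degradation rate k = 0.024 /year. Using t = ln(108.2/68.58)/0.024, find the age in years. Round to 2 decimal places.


Document age estimation:
C0/C = 108.2 / 68.58 = 1.577719
ln(C0/C) = 0.45598
t = 0.45598 / 0.024 = 19.00 years

19.00


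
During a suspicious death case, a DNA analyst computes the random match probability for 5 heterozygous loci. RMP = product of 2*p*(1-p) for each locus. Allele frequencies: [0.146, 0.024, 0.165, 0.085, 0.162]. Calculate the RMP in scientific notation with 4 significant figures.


Computing RMP for 5 loci:
Locus 1: 2 * 0.146 * 0.854 = 0.249368
Locus 2: 2 * 0.024 * 0.976 = 0.046848
Locus 3: 2 * 0.165 * 0.835 = 0.27555
Locus 4: 2 * 0.085 * 0.915 = 0.15555
Locus 5: 2 * 0.162 * 0.838 = 0.271512
RMP = 1.360e-04

1.360e-04


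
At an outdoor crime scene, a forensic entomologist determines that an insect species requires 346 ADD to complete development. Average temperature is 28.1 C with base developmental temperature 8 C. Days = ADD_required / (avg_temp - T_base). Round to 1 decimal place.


Insect development time:
Effective temperature = avg_temp - T_base = 28.1 - 8 = 20.1 C
Days = ADD / effective_temp = 346 / 20.1 = 17.2 days

17.2


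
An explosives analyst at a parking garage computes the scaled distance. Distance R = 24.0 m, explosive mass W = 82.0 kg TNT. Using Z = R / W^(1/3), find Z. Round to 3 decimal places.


Scaled distance calculation:
W^(1/3) = 82.0^(1/3) = 4.344481
Z = R / W^(1/3) = 24.0 / 4.344481
Z = 5.524 m/kg^(1/3)

5.524


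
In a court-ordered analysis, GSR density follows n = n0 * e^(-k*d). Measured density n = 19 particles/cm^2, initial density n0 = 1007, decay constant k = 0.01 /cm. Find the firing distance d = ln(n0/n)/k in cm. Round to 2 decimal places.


GSR distance calculation:
n0/n = 1007 / 19 = 53
ln(n0/n) = 3.970292
d = 3.970292 / 0.01 = 397.03 cm

397.03


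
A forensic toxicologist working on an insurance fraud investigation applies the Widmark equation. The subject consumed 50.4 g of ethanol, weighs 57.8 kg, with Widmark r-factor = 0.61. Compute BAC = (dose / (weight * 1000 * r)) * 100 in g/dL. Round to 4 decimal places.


Applying the Widmark formula:
BAC = (dose_g / (body_wt * 1000 * r)) * 100
Denominator = 57.8 * 1000 * 0.61 = 35258
BAC = (50.4 / 35258) * 100
BAC = 0.1429 g/dL

0.1429


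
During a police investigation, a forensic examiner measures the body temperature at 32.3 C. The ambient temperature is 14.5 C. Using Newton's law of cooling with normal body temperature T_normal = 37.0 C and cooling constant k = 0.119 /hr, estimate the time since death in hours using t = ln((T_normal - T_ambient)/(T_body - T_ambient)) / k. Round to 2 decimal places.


Using Newton's law of cooling:
t = ln((T_normal - T_ambient) / (T_body - T_ambient)) / k
T_normal - T_ambient = 22.5
T_body - T_ambient = 17.8
Ratio = 1.264045
ln(ratio) = 0.234317
t = 0.234317 / 0.119 = 1.97 hours

1.97


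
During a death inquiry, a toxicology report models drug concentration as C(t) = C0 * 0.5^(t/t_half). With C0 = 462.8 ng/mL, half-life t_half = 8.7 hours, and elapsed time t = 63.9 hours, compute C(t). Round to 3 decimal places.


Drug concentration decay:
Number of half-lives = t / t_half = 63.9 / 8.7 = 7.344828
Decay factor = 0.5^7.344828 = 0.00615158
C(t) = 462.8 * 0.00615158 = 2.847 ng/mL

2.847


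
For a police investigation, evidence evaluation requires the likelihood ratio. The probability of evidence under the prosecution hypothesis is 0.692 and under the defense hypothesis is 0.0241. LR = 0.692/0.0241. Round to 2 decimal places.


Likelihood ratio calculation:
LR = P(E|Hp) / P(E|Hd)
LR = 0.692 / 0.0241
LR = 28.71

28.71


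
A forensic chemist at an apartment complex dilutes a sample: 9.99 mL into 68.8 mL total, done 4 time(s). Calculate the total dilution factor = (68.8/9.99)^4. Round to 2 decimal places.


Dilution factor calculation:
Single dilution = V_total / V_sample = 68.8 / 9.99 ≈ 6.886887
Number of dilutions = 4
Total DF = (68.8 / 9.99)^4 (full precision, rounded at the end) = 2249.53

2249.53


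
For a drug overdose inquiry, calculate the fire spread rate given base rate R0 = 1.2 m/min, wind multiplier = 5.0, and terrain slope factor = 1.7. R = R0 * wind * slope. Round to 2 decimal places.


Fire spread rate calculation:
R = R0 * wind_factor * slope_factor
= 1.2 * 5.0 * 1.7
= 6 * 1.7
= 10.20 m/min

10.20


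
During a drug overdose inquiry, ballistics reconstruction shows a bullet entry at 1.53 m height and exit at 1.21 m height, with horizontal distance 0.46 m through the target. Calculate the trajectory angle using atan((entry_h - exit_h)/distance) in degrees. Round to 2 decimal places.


Bullet trajectory angle:
Height difference = 1.53 - 1.21 = 0.32 m
angle = atan(0.32 / 0.46)
angle = atan(0.695652)
angle = 34.82 degrees

34.82
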